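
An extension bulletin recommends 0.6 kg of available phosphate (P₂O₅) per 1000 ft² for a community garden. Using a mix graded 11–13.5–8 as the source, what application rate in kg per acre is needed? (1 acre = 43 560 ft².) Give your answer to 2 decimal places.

193.60 kg of product per acre

Product per 1000 ft² = 0.6 / 13.5% = 4.44444 kg.
Convert to per acre: 4.44444 × 43.56 = 193.6 kg.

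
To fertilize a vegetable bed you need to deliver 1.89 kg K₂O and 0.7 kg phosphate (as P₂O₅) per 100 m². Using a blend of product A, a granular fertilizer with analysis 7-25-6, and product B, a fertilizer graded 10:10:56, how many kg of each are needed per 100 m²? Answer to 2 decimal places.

1.51 kg product A, 3.21 kg product B

Let a = kg of product A, b = kg of product B (per 100 m²).
K₂O: 0.06·a + 0.56·b = 1.89
P₂O₅: 0.25·a + 0.1·b = 0.7
From row1: a = (1.89 − 0.56·b) / 0.06.
Into row2: 0.25·(1.89 − 0.56·b)/0.06 + 0.1·b = 0.7 → b = 3.21269, a = 1.51493.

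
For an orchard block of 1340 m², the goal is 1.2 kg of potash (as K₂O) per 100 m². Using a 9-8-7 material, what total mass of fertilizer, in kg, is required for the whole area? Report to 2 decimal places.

Product per 100 m² = 1.2 / 7% = 17.1429 kg.
Total product = 17.1429 × 1340 / 100 = 229.714 kg.

229.71 kg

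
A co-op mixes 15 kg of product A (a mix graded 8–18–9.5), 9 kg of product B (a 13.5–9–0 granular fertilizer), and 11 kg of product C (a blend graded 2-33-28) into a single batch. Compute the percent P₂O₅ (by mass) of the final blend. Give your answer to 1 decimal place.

Total mass = 15 + 9 + 11 = 35 kg.
P₂O₅ mass = 18%×15 + 9%×9 + 33%×11 = 7.14 kg.
% P₂O₅ = 7.14 / 35 = 20.4%.

20.4% P₂O₅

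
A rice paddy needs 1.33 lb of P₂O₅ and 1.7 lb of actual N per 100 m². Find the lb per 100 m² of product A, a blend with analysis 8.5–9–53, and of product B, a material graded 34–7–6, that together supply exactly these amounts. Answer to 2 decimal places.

13.52 lb product A, 1.62 lb product B

With a, b = lb per 100 m² of product A and product B:
P₂O₅: 0.09·a + 0.07·b = 1.33
N: 0.085·a + 0.34·b = 1.7
Eliminate b: (row1) − 0.07/0.34·(row2) → 0.0725·a = 0.98, so a = 13.5172.
Then b = (1.7 − 0.085·13.5172) / 0.34 = 1.62069.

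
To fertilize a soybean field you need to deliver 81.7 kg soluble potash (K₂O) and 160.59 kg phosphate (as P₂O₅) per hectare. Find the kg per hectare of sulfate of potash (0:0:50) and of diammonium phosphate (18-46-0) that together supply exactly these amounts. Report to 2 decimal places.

With a, b = kg per hectare of sulfate of potash and diammonium phosphate:
K₂O: 0.5·a + 0·b = 81.7
P₂O₅: 0·a + 0.46·b = 160.59
Solving simultaneously: a = 163.4, b = 349.109.

163.40 kg sulfate of potash, 349.11 kg diammonium phosphate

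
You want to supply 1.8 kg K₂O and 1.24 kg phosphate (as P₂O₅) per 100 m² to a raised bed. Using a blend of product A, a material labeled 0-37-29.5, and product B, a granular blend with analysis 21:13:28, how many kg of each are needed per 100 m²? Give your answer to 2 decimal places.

1.73 kg product A, 4.60 kg product B

Per-100 m² balance (a = product A, b = product B):
K₂O: 0.295·a + 0.28·b = 1.8
P₂O₅: 0.37·a + 0.13·b = 1.24
Eliminate a: (row1) − 0.295/0.37·(row2) → 0.176351·b = 0.811351, so b = 4.60077.
Back-substitute: a = (1.8 − 0.28·4.60077) / 0.295 = 1.73487.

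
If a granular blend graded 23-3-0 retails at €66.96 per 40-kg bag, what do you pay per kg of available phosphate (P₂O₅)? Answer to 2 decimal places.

P₂O₅ in bag = 40 × 3% = 1.2 kg.
Cost per kg P₂O₅ = €66.96 / 1.2 = €55.8000.

€55.80 per kg P₂O₅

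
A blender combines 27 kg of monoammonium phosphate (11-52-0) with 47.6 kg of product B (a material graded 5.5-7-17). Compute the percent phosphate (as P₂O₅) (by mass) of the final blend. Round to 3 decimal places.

23.287% P₂O₅

Total mass = 27 + 47.6 = 74.6 kg.
P₂O₅ mass = 52%×27 + 7%×47.6 = 17.372 kg.
% P₂O₅ = 17.372 / 74.6 = 23.2869%.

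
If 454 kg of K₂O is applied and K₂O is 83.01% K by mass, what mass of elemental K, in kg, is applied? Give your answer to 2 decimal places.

K = 454 × 0.8301 = 376.865 kg.

376.87 kg K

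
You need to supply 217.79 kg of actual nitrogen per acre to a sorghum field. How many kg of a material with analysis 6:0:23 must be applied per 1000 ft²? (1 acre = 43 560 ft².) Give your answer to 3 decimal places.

83.330 kg of product per thousand sq ft

Product per acre = 217.79 / 6% = 3629.83 kg.
Convert to per 1000 ft²: 3629.83 × 0.0229568 = 83.3295 kg.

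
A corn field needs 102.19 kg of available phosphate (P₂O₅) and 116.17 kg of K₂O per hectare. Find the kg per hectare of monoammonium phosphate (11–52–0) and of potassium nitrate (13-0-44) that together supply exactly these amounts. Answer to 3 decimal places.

With a, b = kg per hectare of monoammonium phosphate and potassium nitrate:
P₂O₅: 0.52·a + 0·b = 102.19
K₂O: 0·a + 0.44·b = 116.17
Solving simultaneously: a = 196.5192, b = 264.0227.

196.519 kg monoammonium phosphate, 264.023 kg potassium nitrate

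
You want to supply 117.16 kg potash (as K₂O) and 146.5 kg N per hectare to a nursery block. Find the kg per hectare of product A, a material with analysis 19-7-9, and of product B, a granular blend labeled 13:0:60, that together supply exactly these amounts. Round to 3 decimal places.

710.354 kg product A, 88.714 kg product B

With a, b = kg per hectare of product A and product B:
K₂O: 0.09·a + 0.6·b = 117.16
N: 0.19·a + 0.13·b = 146.5
Solving simultaneously: a = 710.3539, b = 88.7136.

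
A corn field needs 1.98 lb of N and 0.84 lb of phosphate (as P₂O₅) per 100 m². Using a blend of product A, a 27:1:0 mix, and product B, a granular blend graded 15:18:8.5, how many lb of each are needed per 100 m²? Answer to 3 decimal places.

Per-100 m² balance (a = product A, b = product B):
N: 0.27·a + 0.15·b = 1.98
P₂O₅: 0.01·a + 0.18·b = 0.84
Eliminate a: (row1) − 0.27/0.01·(row2) → -4.71·b = -20.7, so b = 4.3949.
Back-substitute: a = (1.98 − 0.15·4.3949) / 0.27 = 4.89172.

4.892 lb product A, 4.395 lb product B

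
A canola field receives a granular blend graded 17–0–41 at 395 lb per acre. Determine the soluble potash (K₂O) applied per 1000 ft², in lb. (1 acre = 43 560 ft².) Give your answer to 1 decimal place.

3.7 lb K₂O per thousand sq ft

K₂O per acre = 395 × 41% = 161.95 lb.
Convert to per 1000 ft²: 161.95 × 0.0229568 = 3.71786 lb.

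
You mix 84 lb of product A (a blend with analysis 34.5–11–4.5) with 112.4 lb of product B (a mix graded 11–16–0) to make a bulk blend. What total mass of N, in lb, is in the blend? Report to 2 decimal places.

41.34 lb N

N mass = 34.5%×84 + 11%×112.4 = 41.344 lb.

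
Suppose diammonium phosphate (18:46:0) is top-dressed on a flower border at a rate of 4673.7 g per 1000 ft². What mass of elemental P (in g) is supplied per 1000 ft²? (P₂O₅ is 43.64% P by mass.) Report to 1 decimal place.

P₂O₅ per 1000 ft² = 4673.7 × 46% = 2149.9 g.
Elemental P = 2149.9 × 0.4364 = 938.217 g per 1000 ft².

938.2 g P per thousand sq ft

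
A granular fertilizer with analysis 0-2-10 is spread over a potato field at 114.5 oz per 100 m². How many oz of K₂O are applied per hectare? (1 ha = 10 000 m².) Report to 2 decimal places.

1145.00 oz K₂O per hectare

K₂O per 100 m² = 114.5 × 10% = 11.45 oz.
Convert to per hectare: 11.45 × 100 = 1145 oz.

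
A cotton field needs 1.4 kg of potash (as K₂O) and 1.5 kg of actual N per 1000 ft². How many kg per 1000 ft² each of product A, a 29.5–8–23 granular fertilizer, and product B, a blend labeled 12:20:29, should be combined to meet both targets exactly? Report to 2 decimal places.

Let a = kg of product A, b = kg of product B (per 1000 ft²).
K₂O: 0.23·a + 0.29·b = 1.4
N: 0.295·a + 0.12·b = 1.5
Eliminate a: (row1) − 0.23/0.295·(row2) → 0.196441·b = 0.230508, so b = 1.17343.
Back-substitute: a = (1.4 − 0.29·1.17343) / 0.23 = 4.60742.

4.61 kg product A, 1.17 kg product B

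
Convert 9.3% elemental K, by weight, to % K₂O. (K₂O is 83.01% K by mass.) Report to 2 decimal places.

11.20% K₂O

%K₂O = 9.3 / 0.8301 = 11.2035%.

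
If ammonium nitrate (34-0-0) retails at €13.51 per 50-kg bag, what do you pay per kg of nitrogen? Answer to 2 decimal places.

€0.79 per kg N

N in bag = 50 × 34% = 17 kg.
Cost per kg N = €13.51 / 17 = €0.7947.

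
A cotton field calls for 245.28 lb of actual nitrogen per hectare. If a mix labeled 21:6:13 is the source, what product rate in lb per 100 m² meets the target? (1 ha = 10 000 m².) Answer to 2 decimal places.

11.68 lb of product per hundred sq m

Product per hectare = 245.28 / 21% = 1168 lb.
Convert to per 100 m²: 1168 × 0.01 = 11.68 lb.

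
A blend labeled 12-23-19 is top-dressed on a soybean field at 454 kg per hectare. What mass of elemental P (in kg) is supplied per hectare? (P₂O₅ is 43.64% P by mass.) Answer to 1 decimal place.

45.6 kg P per hectare

P₂O₅ per hectare = 454 × 23% = 104.42 kg.
Elemental P = 104.42 × 0.4364 = 45.5689 kg per hectare.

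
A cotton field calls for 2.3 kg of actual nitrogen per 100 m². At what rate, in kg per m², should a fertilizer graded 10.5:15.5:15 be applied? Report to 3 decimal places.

Product per 100 m² = 2.3 / 10.5% = 21.9048 kg.
Convert to per m²: 21.9048 × 0.01 = 0.219048 kg.

0.219 kg of product per sq m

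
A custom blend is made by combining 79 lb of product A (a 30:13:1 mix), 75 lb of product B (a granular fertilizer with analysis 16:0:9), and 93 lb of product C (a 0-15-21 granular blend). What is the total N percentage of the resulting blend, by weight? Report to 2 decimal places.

Total mass = 79 + 75 + 93 = 247 lb.
N mass = 30%×79 + 16%×75 + 0%×93 = 35.7 lb.
% N = 35.7 / 247 = 14.4534%.

14.45% N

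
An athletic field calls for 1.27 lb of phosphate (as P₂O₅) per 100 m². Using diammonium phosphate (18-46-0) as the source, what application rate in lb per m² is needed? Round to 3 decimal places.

Product per 100 m² = 1.27 / 46% = 2.76087 lb.
Convert to per m²: 2.76087 × 0.01 = 0.0276087 lb.

0.028 lb of product per sq m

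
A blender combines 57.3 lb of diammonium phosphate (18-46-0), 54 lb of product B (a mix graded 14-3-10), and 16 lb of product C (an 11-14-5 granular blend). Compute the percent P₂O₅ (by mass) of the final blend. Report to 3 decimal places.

23.738% P₂O₅

Total mass = 57.3 + 54 + 16 = 127.3 lb.
P₂O₅ mass = 46%×57.3 + 3%×54 + 14%×16 = 30.218 lb.
% P₂O₅ = 30.218 / 127.3 = 23.7376%.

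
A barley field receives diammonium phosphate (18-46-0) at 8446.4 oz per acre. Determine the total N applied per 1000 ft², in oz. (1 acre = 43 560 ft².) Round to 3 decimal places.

nitrogen per acre = 8446.4 × 18% = 1520.35 oz.
Convert to per 1000 ft²: 1520.35 × 0.0229568 = 34.90248 oz.

34.902 oz N per thousand sq ft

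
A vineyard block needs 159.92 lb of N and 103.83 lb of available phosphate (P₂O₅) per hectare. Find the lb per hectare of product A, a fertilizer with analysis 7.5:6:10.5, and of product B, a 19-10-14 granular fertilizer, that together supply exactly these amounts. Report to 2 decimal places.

Let a = lb of product A, b = lb of product B (per hectare).
N: 0.075·a + 0.19·b = 159.92
P₂O₅: 0.06·a + 0.1·b = 103.83
From row1: a = (159.92 − 0.19·b) / 0.075.
Into row2: 0.06·(159.92 − 0.19·b)/0.075 + 0.1·b = 103.83 → b = 463.577, a = 957.872.

957.87 lb product A, 463.58 lb product B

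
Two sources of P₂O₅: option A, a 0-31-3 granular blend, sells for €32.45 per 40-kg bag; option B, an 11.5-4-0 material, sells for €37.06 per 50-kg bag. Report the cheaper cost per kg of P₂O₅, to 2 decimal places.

€2.62 per kg P₂O₅ (option A)

option A: P₂O₅ per bag = 40 × 31% = 12.4 kg; cost = 32.45 / 12.4 = €2.6169/kg P₂O₅.
option B: P₂O₅ per bag = 50 × 4% = 2 kg; cost = 37.06 / 2 = €18.5300/kg P₂O₅.
option A is cheaper.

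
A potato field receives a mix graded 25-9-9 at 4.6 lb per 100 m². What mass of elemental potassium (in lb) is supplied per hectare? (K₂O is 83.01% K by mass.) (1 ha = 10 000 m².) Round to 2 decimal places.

34.37 lb K per hectare

K₂O per 100 m² = 4.6 × 9% = 0.414 lb.
Elemental K = 0.414 × 0.8301 = 0.343661 lb per 100 m².
Convert to per hectare: 0.343661 × 100 = 34.3661 lb.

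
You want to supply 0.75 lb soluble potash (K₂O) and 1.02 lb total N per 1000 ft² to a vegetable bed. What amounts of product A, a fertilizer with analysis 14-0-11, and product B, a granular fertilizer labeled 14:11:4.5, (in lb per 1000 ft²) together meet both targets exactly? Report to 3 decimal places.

With a, b = lb per 1000 ft² of product A and product B:
K₂O: 0.11·a + 0.045·b = 0.75
N: 0.14·a + 0.14·b = 1.02
Eliminate b: (row1) − 0.045/0.14·(row2) → 0.065·a = 0.422143, so a = 6.49451.
Then b = (1.02 − 0.14·6.49451) / 0.14 = 0.791209.

6.495 lb product A, 0.791 lb product B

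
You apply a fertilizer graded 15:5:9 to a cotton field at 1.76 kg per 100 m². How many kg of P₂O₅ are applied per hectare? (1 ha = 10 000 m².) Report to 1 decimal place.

P₂O₅ per 100 m² = 1.76 × 5% = 0.088 kg.
Convert to per hectare: 0.088 × 100 = 8.8 kg.

8.8 kg P₂O₅ per hectare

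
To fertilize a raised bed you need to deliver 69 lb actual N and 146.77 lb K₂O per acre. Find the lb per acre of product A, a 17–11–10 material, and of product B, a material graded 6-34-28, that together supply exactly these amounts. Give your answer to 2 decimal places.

Let a = lb of product A, b = lb of product B (per acre).
N: 0.17·a + 0.06·b = 69
K₂O: 0.1·a + 0.28·b = 146.77
Eliminate b: (row1) − 0.06/0.28·(row2) → 0.148571·a = 37.5493, so a = 252.736.
Then b = (146.77 − 0.1·252.736) / 0.28 = 433.916.

252.74 lb product A, 433.92 lb product B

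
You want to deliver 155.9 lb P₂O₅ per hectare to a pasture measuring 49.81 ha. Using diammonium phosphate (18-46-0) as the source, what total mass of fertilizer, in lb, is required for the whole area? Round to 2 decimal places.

Product per hectare = 155.9 / 46% = 338.913 lb.
Total product = 338.913 × 49.81 = 16881.259 lb.

16881.26 lb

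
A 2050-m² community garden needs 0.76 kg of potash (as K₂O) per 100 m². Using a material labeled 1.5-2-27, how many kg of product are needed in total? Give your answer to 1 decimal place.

Product per 100 m² = 0.76 / 27% = 2.81481 kg.
Total product = 2.81481 × 2050 / 100 = 57.7037 kg.

57.7 kg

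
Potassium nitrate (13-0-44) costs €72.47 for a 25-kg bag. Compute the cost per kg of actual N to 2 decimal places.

N in bag = 25 × 13% = 3.25 kg.
Cost per kg N = €72.47 / 3.25 = €22.2985.

€22.30 per kg N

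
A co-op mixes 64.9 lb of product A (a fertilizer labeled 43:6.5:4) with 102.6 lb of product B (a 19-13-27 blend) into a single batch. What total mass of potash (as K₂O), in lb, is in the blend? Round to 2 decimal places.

30.30 lb K₂O

K₂O mass = 4%×64.9 + 27%×102.6 = 30.298 lb.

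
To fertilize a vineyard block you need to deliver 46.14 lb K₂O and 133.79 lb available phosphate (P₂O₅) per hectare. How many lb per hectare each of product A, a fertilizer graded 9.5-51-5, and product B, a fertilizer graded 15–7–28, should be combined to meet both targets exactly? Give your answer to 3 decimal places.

Per-hectare balance (a = product A, b = product B):
K₂O: 0.05·a + 0.28·b = 46.14
P₂O₅: 0.51·a + 0.07·b = 133.79
From row1: a = (46.14 − 0.28·b) / 0.05.
Into row2: 0.51·(46.14 − 0.28·b)/0.05 + 0.07·b = 133.79 → b = 120.9038, a = 245.7387.

245.739 lb product A, 120.904 lb product B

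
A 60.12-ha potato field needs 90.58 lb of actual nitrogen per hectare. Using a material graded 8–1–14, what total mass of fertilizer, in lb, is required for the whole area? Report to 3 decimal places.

Product per hectare = 90.58 / 8% = 1132.25 lb.
Total product = 1132.25 × 60.12 = 68070.87 lb.

68070.870 lb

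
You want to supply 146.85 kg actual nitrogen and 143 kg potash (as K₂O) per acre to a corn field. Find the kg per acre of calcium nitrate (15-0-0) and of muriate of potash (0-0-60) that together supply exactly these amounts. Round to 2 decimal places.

Let a = kg of calcium nitrate, b = kg of muriate of potash (per acre).
N: 0.15·a + 0·b = 146.85
K₂O: 0·a + 0.6·b = 143
Solving simultaneously: a = 979, b = 238.333.

979.00 kg calcium nitrate, 238.33 kg muriate of potash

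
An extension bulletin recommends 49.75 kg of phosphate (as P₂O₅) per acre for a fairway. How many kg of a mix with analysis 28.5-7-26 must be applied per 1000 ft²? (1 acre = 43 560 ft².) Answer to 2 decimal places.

Product per acre = 49.75 / 7% = 710.714 kg.
Convert to per 1000 ft²: 710.714 × 0.0229568 = 16.3158 kg.

16.32 kg of product per thousand sq ft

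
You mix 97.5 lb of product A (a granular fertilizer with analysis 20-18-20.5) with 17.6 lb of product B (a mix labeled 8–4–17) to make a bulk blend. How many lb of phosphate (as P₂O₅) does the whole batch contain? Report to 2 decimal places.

P₂O₅ mass = 18%×97.5 + 4%×17.6 = 18.254 lb.

18.25 lb P₂O₅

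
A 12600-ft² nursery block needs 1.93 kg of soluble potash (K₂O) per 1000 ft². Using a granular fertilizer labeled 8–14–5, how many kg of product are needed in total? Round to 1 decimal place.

Product per 1000 ft² = 1.93 / 5% = 38.6 kg.
Total product = 38.6 × 12600 / 1000 = 486.36 kg.

486.4 kg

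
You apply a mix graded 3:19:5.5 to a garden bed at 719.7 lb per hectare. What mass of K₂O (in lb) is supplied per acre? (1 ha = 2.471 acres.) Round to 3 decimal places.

K₂O per hectare = 719.7 × 5.5% = 39.5835 lb.
Convert to per acre: 39.5835 × 0.404694 = 16.0192 lb.

16.019 lb K₂O per acre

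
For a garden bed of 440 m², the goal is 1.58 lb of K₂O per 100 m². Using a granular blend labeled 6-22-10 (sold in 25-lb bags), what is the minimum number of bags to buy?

3 bags

Product per 100 m² = 1.58 / 10% = 15.8 lb.
Total product = 15.8 × 440 / 100 = 69.52 lb.
Bags = ⌈69.52 / 25⌉ = 3.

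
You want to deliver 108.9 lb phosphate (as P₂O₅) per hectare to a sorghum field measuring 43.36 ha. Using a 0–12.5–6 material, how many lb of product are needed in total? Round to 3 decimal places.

37775.232 lb

Product per hectare = 108.9 / 12.5% = 871.2 lb.
Total product = 871.2 × 43.36 = 37775.232 lb.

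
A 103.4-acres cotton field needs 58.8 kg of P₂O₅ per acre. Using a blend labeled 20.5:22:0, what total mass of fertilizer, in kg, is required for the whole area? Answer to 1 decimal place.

27636.0 kg

Product per acre = 58.8 / 22% = 267.273 kg.
Total product = 267.273 × 103.4 = 27636 kg.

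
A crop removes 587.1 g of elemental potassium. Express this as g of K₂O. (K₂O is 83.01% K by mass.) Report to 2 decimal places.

K₂O = 587.1 / 0.8301 = 707.264 g.

707.26 g K₂O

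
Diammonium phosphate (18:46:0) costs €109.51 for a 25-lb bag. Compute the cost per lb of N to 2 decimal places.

€24.34 per lb N

N in bag = 25 × 18% = 4.5 lb.
Cost per lb N = €109.51 / 4.5 = €24.3356.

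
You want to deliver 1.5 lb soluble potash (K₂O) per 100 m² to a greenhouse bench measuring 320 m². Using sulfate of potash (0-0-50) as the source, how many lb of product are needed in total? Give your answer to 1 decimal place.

Product per 100 m² = 1.5 / 50% = 3 lb.
Total product = 3 × 320 / 100 = 9.6 lb.

9.6 lb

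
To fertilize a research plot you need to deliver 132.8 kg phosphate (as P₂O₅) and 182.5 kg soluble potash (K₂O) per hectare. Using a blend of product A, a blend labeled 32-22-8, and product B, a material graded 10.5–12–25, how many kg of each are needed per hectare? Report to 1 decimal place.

248.9 kg product A, 650.4 kg product B

Per-hectare balance (a = product A, b = product B):
P₂O₅: 0.22·a + 0.12·b = 132.8
K₂O: 0.08·a + 0.25·b = 182.5
From row1: a = (132.8 − 0.12·b) / 0.22.
Into row2: 0.08·(132.8 − 0.12·b)/0.22 + 0.25·b = 182.5 → b = 650.352, a = 248.899.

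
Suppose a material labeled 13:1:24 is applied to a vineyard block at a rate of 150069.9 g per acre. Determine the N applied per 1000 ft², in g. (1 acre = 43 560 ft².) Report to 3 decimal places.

447.867 g N per thousand sq ft

nitrogen per acre = 150069.9 × 13% = 19509.1 g.
Convert to per 1000 ft²: 19509.1 × 0.0229568 = 447.86701 g.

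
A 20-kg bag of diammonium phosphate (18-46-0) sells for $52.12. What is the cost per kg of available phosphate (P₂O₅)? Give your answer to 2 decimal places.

P₂O₅ in bag = 20 × 46% = 9.2 kg.
Cost per kg P₂O₅ = $52.12 / 9.2 = $5.6652.

$5.67 per kg P₂O₅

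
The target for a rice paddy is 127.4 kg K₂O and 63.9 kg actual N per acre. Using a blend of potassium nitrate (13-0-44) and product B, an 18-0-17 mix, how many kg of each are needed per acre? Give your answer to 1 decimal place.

Per-acre balance (a = potassium nitrate, b = product B):
K₂O: 0.44·a + 0.17·b = 127.4
N: 0.13·a + 0.18·b = 63.9
From row1: a = (127.4 − 0.17·b) / 0.44.
Into row2: 0.13·(127.4 − 0.17·b)/0.44 + 0.18·b = 63.9 → b = 202.347, a = 211.366.

211.4 kg potassium nitrate, 202.3 kg product B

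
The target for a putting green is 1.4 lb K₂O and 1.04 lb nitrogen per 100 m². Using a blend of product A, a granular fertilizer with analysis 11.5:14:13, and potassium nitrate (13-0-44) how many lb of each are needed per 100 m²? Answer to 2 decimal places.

With a, b = lb per 100 m² of product A and potassium nitrate:
K₂O: 0.13·a + 0.44·b = 1.4
N: 0.115·a + 0.13·b = 1.04
From row1: a = (1.4 − 0.44·b) / 0.13.
Into row2: 0.115·(1.4 − 0.44·b)/0.13 + 0.13·b = 1.04 → b = 0.765579, a = 8.17804.

8.18 lb product A, 0.77 lb potassium nitrate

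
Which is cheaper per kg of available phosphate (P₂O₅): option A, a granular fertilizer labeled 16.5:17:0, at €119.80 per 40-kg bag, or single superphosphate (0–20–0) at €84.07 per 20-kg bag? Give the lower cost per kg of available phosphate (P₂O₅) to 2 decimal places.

option A: P₂O₅ per bag = 40 × 17% = 6.8 kg; cost = 119.80 / 6.8 = €17.6176/kg P₂O₅.
single superphosphate: P₂O₅ per bag = 20 × 20% = 4 kg; cost = 84.07 / 4 = €21.0175/kg P₂O₅.
option A is cheaper.

€17.62 per kg P₂O₅ (option A)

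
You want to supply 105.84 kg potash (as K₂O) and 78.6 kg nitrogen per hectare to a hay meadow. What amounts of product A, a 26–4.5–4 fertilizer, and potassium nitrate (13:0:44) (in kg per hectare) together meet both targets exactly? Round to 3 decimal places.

With a, b = kg per hectare of product A and potassium nitrate:
K₂O: 0.04·a + 0.44·b = 105.84
N: 0.26·a + 0.13·b = 78.6
Solving simultaneously: a = 190.7033, b = 223.2088.

190.703 kg product A, 223.209 kg potassium nitrate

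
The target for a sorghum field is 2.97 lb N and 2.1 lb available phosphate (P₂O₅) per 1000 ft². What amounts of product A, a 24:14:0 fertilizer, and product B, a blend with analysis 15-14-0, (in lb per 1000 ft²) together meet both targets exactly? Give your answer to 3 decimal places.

8.000 lb product A, 7.000 lb product B

Per-1000 ft² balance (a = product A, b = product B):
N: 0.24·a + 0.15·b = 2.97
P₂O₅: 0.14·a + 0.14·b = 2.1
From row1: a = (2.97 − 0.15·b) / 0.24.
Into row2: 0.14·(2.97 − 0.15·b)/0.24 + 0.14·b = 2.1 → b = 7, a = 8.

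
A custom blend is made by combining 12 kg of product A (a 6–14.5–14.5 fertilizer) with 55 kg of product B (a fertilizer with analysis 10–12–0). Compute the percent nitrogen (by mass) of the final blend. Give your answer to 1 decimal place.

9.3% N

Total mass = 12 + 55 = 67 kg.
N mass = 6%×12 + 10%×55 = 6.22 kg.
% N = 6.22 / 67 = 9.28358%.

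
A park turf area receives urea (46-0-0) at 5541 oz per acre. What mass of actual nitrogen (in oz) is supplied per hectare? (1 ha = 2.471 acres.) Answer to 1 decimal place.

nitrogen per acre = 5541 × 46% = 2548.86 oz.
Convert to per hectare: 2548.86 × 2.471 = 6298.23 oz.

6298.2 oz N per hectare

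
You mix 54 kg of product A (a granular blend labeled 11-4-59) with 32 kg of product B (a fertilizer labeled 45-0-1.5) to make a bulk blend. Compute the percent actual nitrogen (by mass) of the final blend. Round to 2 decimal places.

23.65% N

Total mass = 54 + 32 = 86 kg.
N mass = 11%×54 + 45%×32 = 20.34 kg.
% N = 20.34 / 86 = 23.6512%.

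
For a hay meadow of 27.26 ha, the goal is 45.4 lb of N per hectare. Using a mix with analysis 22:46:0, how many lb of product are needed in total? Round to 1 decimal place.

Product per hectare = 45.4 / 22% = 206.364 lb.
Total product = 206.364 × 27.26 = 5625.47 lb.

5625.5 lb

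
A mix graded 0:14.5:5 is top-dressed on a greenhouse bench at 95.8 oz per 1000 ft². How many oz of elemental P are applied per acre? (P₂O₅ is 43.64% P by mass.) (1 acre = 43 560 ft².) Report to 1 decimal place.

P₂O₅ per 1000 ft² = 95.8 × 14.5% = 13.891 oz.
Elemental P = 13.891 × 0.4364 = 6.06203 oz per 1000 ft².
Convert to per acre: 6.06203 × 43.56 = 264.062 oz.

264.1 oz P per acre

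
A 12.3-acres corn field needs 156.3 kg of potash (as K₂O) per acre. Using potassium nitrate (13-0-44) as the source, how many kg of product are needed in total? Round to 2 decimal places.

4369.30 kg

Product per acre = 156.3 / 44% = 355.227 kg.
Total product = 355.227 × 12.3 = 4369.295 kg.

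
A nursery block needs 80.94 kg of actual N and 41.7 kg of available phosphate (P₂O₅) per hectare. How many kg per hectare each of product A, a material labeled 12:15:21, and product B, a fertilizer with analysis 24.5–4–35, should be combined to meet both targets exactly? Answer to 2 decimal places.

218.43 kg product A, 223.38 kg product B

With a, b = kg per hectare of product A and product B:
N: 0.12·a + 0.245·b = 80.94
P₂O₅: 0.15·a + 0.04·b = 41.7
Solving simultaneously: a = 218.432, b = 223.3803.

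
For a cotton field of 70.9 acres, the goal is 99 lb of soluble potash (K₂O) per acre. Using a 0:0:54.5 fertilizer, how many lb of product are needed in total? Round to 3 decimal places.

Product per acre = 99 / 54.5% = 181.651 lb.
Total product = 181.651 × 70.9 = 12879.0826 lb.

12879.083 lb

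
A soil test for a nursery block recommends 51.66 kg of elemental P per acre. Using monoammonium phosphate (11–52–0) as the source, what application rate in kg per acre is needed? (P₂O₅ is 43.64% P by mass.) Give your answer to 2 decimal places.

227.65 kg of product per acre

As P₂O₅: 51.66 / 0.4364 = 118.378 kg per acre.
Product per acre = 118.378 / 52% = 227.649 kg.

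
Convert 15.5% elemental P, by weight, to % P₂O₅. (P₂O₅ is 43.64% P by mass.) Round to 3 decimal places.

35.518% P₂O₅

%P₂O₅ = 15.5 / 0.4364 = 35.5179%.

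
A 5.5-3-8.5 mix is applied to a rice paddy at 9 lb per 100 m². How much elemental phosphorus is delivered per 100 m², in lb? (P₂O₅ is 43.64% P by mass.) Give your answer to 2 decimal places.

P₂O₅ per 100 m² = 9 × 3% = 0.27 lb.
Elemental P = 0.27 × 0.4364 = 0.117828 lb per 100 m².

0.12 lb P per hundred sq m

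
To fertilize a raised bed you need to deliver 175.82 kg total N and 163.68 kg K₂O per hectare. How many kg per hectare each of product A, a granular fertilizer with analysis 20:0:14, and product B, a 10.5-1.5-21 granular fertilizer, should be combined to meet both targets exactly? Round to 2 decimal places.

722.92 kg product A, 297.48 kg product B

Let a = kg of product A, b = kg of product B (per hectare).
N: 0.2·a + 0.105·b = 175.82
K₂O: 0.14·a + 0.21·b = 163.68
Eliminate b: (row1) − 0.105/0.21·(row2) → 0.13·a = 93.98, so a = 722.923.
Then b = (163.68 − 0.14·722.923) / 0.21 = 297.4799.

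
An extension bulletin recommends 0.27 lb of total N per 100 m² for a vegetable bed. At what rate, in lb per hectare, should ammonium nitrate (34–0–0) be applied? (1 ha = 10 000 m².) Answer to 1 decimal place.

79.4 lb of product per hectare

Product per 100 m² = 0.27 / 34% = 0.794118 lb.
Convert to per hectare: 0.794118 × 100 = 79.4118 lb.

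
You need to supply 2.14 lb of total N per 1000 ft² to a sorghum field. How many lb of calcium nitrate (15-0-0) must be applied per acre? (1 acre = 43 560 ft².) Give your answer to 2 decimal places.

621.46 lb of product per acre

Product per 1000 ft² = 2.14 / 15% = 14.2667 lb.
Convert to per acre: 14.2667 × 43.56 = 621.456 lb.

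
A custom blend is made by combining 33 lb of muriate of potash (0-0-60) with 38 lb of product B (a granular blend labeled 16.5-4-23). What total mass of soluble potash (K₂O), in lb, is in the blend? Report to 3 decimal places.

28.540 lb K₂O

K₂O mass = 60%×33 + 23%×38 = 28.54 lb.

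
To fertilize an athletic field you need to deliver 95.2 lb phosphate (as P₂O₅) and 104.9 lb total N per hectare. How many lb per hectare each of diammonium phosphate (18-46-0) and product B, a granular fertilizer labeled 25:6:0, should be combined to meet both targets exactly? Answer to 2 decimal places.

168.00 lb diammonium phosphate, 298.64 lb product B

Per-hectare balance (a = diammonium phosphate, b = product B):
P₂O₅: 0.46·a + 0.06·b = 95.2
N: 0.18·a + 0.25·b = 104.9
Solving simultaneously: a = 168.004, b = 298.637.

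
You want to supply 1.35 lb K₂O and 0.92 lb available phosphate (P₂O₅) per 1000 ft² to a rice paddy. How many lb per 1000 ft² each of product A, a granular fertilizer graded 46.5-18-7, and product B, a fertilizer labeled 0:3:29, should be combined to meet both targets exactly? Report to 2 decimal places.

Let a = lb of product A, b = lb of product B (per 1000 ft²).
K₂O: 0.07·a + 0.29·b = 1.35
P₂O₅: 0.18·a + 0.03·b = 0.92
Eliminate a: (row1) − 0.07/0.18·(row2) → 0.278333·b = 0.992222, so b = 3.56487.
Back-substitute: a = (1.35 − 0.29·3.56487) / 0.07 = 4.51697.

4.52 lb product A, 3.56 lb product B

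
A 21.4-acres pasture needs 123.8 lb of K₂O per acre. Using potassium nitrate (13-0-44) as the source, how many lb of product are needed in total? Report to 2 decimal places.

Product per acre = 123.8 / 44% = 281.364 lb.
Total product = 281.364 × 21.4 = 6021.182 lb.

6021.18 lb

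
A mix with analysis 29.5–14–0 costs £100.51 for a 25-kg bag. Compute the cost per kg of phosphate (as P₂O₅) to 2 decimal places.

£28.72 per kg P₂O₅

P₂O₅ in bag = 25 × 14% = 3.5 kg.
Cost per kg P₂O₅ = £100.51 / 3.5 = £28.7171.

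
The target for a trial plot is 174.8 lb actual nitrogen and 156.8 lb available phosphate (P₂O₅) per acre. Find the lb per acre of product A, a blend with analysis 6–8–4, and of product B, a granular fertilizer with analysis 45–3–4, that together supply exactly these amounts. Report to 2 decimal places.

Per-acre balance (a = product A, b = product B):
N: 0.06·a + 0.45·b = 174.8
P₂O₅: 0.08·a + 0.03·b = 156.8
From row1: a = (174.8 − 0.45·b) / 0.06.
Into row2: 0.08·(174.8 − 0.45·b)/0.06 + 0.03·b = 156.8 → b = 133.801, a = 1909.8246.

1909.82 lb product A, 133.80 lb product B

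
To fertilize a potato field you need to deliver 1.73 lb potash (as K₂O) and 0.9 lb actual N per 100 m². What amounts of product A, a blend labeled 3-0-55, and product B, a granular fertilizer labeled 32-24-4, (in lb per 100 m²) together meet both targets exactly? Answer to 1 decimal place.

With a, b = lb per 100 m² of product A and product B:
K₂O: 0.55·a + 0.04·b = 1.73
N: 0.03·a + 0.32·b = 0.9
Eliminate a: (row1) − 0.55/0.03·(row2) → -5.82667·b = -14.77, so b = 2.5349.
Back-substitute: a = (1.73 − 0.04·2.5349) / 0.55 = 2.9611.

3.0 lb product A, 2.5 lb product B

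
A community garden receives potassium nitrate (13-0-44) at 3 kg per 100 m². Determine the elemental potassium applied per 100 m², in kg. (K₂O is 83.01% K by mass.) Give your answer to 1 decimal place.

1.1 kg K per hundred sq m

K₂O per 100 m² = 3 × 44% = 1.32 kg.
Elemental K = 1.32 × 0.8301 = 1.09573 kg per 100 m².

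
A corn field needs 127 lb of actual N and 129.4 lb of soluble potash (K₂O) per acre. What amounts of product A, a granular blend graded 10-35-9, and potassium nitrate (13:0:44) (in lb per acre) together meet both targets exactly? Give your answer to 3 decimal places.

With a, b = lb per acre of product A and potassium nitrate:
N: 0.1·a + 0.13·b = 127
K₂O: 0.09·a + 0.44·b = 129.4
Eliminate b: (row1) − 0.13/0.44·(row2) → 0.0734091·a = 88.7682, so a = 1209.22601.
Then b = (129.4 − 0.09·1209.22601) / 0.44 = 46.7492.

1209.226 lb product A, 46.749 lb potassium nitrate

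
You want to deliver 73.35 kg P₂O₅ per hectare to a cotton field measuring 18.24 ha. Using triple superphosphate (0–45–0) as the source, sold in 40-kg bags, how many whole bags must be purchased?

75 bags

Product per hectare = 73.35 / 45% = 163 kg.
Total product = 163 × 18.24 = 2973.12 kg.
Bags = ⌈2973.12 / 40⌉ = 75.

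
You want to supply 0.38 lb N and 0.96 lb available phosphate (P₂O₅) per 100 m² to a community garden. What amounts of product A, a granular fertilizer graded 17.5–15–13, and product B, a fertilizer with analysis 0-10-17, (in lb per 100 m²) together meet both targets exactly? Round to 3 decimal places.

Per-100 m² balance (a = product A, b = product B):
N: 0.175·a + 0·b = 0.38
P₂O₅: 0.15·a + 0.1·b = 0.96
Solving simultaneously: a = 2.17143, b = 6.34286.

2.171 lb product A, 6.343 lb product B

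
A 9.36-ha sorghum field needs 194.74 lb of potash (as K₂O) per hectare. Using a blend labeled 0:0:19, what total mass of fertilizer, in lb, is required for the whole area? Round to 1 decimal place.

Product per hectare = 194.74 / 19% = 1024.95 lb.
Total product = 1024.95 × 9.36 = 9593.51 lb.

9593.5 lb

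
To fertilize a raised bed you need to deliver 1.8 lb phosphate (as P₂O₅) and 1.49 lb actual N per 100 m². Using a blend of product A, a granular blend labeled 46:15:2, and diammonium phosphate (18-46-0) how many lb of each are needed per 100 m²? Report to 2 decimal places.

Let a = lb of product A, b = lb of diammonium phosphate (per 100 m²).
P₂O₅: 0.15·a + 0.46·b = 1.8
N: 0.46·a + 0.18·b = 1.49
From row1: a = (1.8 − 0.46·b) / 0.15.
Into row2: 0.46·(1.8 − 0.46·b)/0.15 + 0.18·b = 1.49 → b = 3.27465, a = 1.95775.

1.96 lb product A, 3.27 lb diammonium phosphate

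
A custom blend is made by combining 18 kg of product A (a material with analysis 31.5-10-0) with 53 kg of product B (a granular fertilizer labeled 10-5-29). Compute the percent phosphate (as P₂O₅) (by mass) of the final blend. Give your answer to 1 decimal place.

Total mass = 18 + 53 = 71 kg.
P₂O₅ mass = 10%×18 + 5%×53 = 4.45 kg.
% P₂O₅ = 4.45 / 71 = 6.26761%.

6.3% P₂O₅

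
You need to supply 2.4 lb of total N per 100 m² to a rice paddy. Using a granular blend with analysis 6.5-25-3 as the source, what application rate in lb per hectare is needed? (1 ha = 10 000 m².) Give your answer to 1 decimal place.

Product per 100 m² = 2.4 / 6.5% = 36.9231 lb.
Convert to per hectare: 36.9231 × 100 = 3692.31 lb.

3692.3 lb of product per hectare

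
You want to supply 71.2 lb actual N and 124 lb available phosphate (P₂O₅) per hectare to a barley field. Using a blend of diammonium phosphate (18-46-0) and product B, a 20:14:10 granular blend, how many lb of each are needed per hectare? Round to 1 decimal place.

Per-hectare balance (a = diammonium phosphate, b = product B):
N: 0.18·a + 0.2·b = 71.2
P₂O₅: 0.46·a + 0.14·b = 124
Eliminate a: (row1) − 0.18/0.46·(row2) → 0.145217·b = 22.6783, so b = 156.168.
Back-substitute: a = (71.2 − 0.2·156.168) / 0.18 = 222.036.

222.0 lb diammonium phosphate, 156.2 lb product B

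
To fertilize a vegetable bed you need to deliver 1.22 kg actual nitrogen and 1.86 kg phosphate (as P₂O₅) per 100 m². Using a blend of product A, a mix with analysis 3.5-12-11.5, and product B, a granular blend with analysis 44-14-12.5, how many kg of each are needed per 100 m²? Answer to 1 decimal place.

Per-100 m² balance (a = product A, b = product B):
N: 0.035·a + 0.44·b = 1.22
P₂O₅: 0.12·a + 0.14·b = 1.86
Eliminate a: (row1) − 0.035/0.12·(row2) → 0.399167·b = 0.6775, so b = 1.69729.
Back-substitute: a = (1.22 − 0.44·1.69729) / 0.035 = 13.5198.

13.5 kg product A, 1.7 kg product B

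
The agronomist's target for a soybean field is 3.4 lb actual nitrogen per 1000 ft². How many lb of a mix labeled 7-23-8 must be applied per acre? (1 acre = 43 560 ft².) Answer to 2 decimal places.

Product per 1000 ft² = 3.4 / 7% = 48.5714 lb.
Convert to per acre: 48.5714 × 43.56 = 2115.771 lb.

2115.77 lb of product per acre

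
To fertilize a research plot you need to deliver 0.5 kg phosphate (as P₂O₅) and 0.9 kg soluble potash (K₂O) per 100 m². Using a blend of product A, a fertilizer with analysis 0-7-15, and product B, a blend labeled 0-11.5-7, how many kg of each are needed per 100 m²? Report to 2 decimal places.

5.55 kg product A, 0.97 kg product B

Per-100 m² balance (a = product A, b = product B):
P₂O₅: 0.07·a + 0.115·b = 0.5
K₂O: 0.15·a + 0.07·b = 0.9
Solving simultaneously: a = 5.54656, b = 0.97166.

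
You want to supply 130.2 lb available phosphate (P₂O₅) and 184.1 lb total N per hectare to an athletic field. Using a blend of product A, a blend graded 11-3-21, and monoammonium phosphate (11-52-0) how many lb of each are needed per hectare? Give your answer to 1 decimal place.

1510.4 lb product A, 163.2 lb monoammonium phosphate

With a, b = lb per hectare of product A and monoammonium phosphate:
P₂O₅: 0.03·a + 0.52·b = 130.2
N: 0.11·a + 0.11·b = 184.1
From row1: a = (130.2 − 0.52·b) / 0.03.
Into row2: 0.11·(130.2 − 0.52·b)/0.03 + 0.11·b = 184.1 → b = 163.247, a = 1510.39.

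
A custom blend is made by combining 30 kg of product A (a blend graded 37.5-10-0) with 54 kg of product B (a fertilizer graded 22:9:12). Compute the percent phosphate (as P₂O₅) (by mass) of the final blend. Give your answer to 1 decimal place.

Total mass = 30 + 54 = 84 kg.
P₂O₅ mass = 10%×30 + 9%×54 = 7.86 kg.
% P₂O₅ = 7.86 / 84 = 9.35714%.

9.4% P₂O₅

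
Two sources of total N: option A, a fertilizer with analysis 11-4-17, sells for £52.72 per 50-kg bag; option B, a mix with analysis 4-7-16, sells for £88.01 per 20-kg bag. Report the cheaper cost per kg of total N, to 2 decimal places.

option A: N per bag = 50 × 11% = 5.5 kg; cost = 52.72 / 5.5 = £9.5855/kg N.
option B: N per bag = 20 × 4% = 0.8 kg; cost = 88.01 / 0.8 = £110.0125/kg N.
option A is cheaper.

£9.59 per kg N (option A)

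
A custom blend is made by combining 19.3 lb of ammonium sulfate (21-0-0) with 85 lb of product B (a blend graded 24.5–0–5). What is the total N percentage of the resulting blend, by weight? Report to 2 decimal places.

23.85% N

Total mass = 19.3 + 85 = 104.3 lb.
N mass = 21%×19.3 + 24.5%×85 = 24.878 lb.
% N = 24.878 / 104.3 = 23.8523%.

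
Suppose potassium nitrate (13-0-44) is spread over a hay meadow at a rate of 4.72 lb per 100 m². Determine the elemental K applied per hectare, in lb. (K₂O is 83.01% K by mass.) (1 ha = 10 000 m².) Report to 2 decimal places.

172.40 lb K per hectare

K₂O per 100 m² = 4.72 × 44% = 2.0768 lb.
Elemental K = 2.0768 × 0.8301 = 1.72395 lb per 100 m².
Convert to per hectare: 1.72395 × 100 = 172.395 lb.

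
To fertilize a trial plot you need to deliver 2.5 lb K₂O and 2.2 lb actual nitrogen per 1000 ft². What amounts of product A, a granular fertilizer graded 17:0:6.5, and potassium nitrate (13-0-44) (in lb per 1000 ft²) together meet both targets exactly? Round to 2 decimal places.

Per-1000 ft² balance (a = product A, b = potassium nitrate):
K₂O: 0.065·a + 0.44·b = 2.5
N: 0.17·a + 0.13·b = 2.2
Eliminate a: (row1) − 0.065/0.17·(row2) → 0.390294·b = 1.65882, so b = 4.25019.
Back-substitute: a = (2.5 − 0.44·4.25019) / 0.065 = 9.69103.

9.69 lb product A, 4.25 lb potassium nitrate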